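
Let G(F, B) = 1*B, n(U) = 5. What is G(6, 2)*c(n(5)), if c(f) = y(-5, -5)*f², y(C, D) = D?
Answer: -250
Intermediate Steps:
G(F, B) = B
c(f) = -5*f²
G(6, 2)*c(n(5)) = 2*(-5*5²) = 2*(-5*25) = 2*(-125) = -250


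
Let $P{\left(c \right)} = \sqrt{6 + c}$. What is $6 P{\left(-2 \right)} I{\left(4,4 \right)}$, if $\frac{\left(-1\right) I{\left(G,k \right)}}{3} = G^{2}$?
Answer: $-576$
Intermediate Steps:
$I{\left(G,k \right)} = - 3 G^{2}$
$6 P{\left(-2 \right)} I{\left(4,4 \right)} = 6 \sqrt{6 - 2} \left(- 3 \cdot 4^{2}\right) = 6 \sqrt{4} \left(\left(-3\right) 16\right) = 6 \cdot 2 \left(-48\right) = 12 \left(-48\right) = -576$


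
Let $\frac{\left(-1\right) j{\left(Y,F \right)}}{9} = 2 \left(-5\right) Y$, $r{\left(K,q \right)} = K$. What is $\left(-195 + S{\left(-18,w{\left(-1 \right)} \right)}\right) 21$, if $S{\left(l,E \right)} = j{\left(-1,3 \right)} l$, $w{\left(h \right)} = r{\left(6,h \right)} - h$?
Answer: $29925$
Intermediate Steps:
$j{\left(Y,F \right)} = 90 Y$ ($j{\left(Y,F \right)} = - 9 \cdot 2 \left(-5\right) Y = - 9 \left(- 10 Y\right) = 90 Y$)
$w{\left(h \right)} = 6 - h$
$S{\left(l,E \right)} = - 90 l$ ($S{\left(l,E \right)} = 90 \left(-1\right) l = - 90 l$)
$\left(-195 + S{\left(-18,w{\left(-1 \right)} \right)}\right) 21 = \left(-195 - -1620\right) 21 = \left(-195 + 1620\right) 21 = 1425 \cdot 21 = 29925$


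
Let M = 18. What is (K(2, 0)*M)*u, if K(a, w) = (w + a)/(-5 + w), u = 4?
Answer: -144/5 ≈ -28.800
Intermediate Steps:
K(a, w) = (a + w)/(-5 + w)
(K(2, 0)*M)*u = (((2 + 0)/(-5 + 0))*18)*4 = ((2/(-5))*18)*4 = (-⅕*2*18)*4 = -⅖*18*4 = -36/5*4 = -144/5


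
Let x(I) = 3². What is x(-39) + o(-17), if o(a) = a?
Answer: -8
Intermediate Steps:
x(I) = 9
x(-39) + o(-17) = 9 - 17 = -8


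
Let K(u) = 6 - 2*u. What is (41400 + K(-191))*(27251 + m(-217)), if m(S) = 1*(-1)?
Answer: 1138723000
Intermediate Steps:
m(S) = -1
(41400 + K(-191))*(27251 + m(-217)) = (41400 + (6 - 2*(-191)))*(27251 - 1) = (41400 + (6 + 382))*27250 = (41400 + 388)*27250 = 41788*27250 = 1138723000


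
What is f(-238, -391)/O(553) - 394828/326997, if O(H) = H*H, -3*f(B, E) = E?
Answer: -120699337243/99998625573 ≈ -1.2070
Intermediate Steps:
f(B, E) = -E/3
O(H) = H²
f(-238, -391)/O(553) - 394828/326997 = (-⅓*(-391))/(553²) - 394828/326997 = (391/3)/305809 - 394828*1/326997 = (391/3)*(1/305809) - 394828/326997 = 391/917427 - 394828/326997 = -120699337243/99998625573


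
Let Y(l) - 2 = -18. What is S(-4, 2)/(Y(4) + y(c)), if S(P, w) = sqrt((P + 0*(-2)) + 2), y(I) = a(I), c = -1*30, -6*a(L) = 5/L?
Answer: -36*I*sqrt(2)/575 ≈ -0.088542*I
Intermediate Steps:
a(L) = -5/(6*L)
c = -30
Y(l) = -16 (Y(l) = 2 - 18 = -16)
y(I) = -5/(6*I)
S(P, w) = sqrt(2 + P) (S(P, w) = sqrt((P + 0) + 2) = sqrt(P + 2) = sqrt(2 + P))
S(-4, 2)/(Y(4) + y(c)) = sqrt(2 - 4)/(-16 - 5/6/(-30)) = sqrt(-2)/(-16 - 5/6*(-1/30)) = (I*sqrt(2))/(-16 + 1/36) = (I*sqrt(2))/(-575/36) = -36*I*sqrt(2)/575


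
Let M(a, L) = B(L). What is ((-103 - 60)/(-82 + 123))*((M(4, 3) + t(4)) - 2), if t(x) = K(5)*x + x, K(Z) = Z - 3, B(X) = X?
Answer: -2119/41 ≈ -51.683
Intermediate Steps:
M(a, L) = L
K(Z) = -3 + Z
t(x) = 3*x (t(x) = (-3 + 5)*x + x = 2*x + x = 3*x)
((-103 - 60)/(-82 + 123))*((M(4, 3) + t(4)) - 2) = ((-103 - 60)/(-82 + 123))*((3 + 3*4) - 2) = (-163/41)*((3 + 12) - 2) = (-163*1/41)*(15 - 2) = -163/41*13 = -2119/41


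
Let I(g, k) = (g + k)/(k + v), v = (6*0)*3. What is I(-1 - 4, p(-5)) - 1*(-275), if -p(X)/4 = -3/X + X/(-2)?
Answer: 17137/62 ≈ 276.40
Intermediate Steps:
v = 0 (v = 0*3 = 0)
p(X) = 2*X + 12/X (p(X) = -4*(-3/X + X/(-2)) = -4*(-3/X + X*(-½)) = -4*(-3/X - X/2) = 2*X + 12/X)
I(g, k) = (g + k)/k (I(g, k) = (g + k)/(k + 0) = (g + k)/k)
I(-1 - 4, p(-5)) - 1*(-275) = ((-1 - 4) + (2*(-5) + 12/(-5)))/(2*(-5) + 12/(-5)) - 1*(-275) = (-5 + (-10 + 12*(-⅕)))/(-10 + 12*(-⅕)) + 275 = (-5 + (-10 - 12/5))/(-10 - 12/5) + 275 = (-5 - 62/5)/(-62/5) + 275 = -5/62*(-87/5) + 275 = 87/62 + 275 = 17137/62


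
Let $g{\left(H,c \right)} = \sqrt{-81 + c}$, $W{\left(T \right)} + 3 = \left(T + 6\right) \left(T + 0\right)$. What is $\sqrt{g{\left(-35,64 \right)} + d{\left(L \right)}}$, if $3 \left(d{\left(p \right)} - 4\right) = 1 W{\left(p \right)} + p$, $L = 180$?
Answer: $\sqrt{11223 + i \sqrt{17}} \approx 105.94 + 0.0195 i$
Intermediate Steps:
$W{\left(T \right)} = -3 + T \left(6 + T\right)$ ($W{\left(T \right)} = -3 + \left(T + 6\right) \left(T + 0\right) = -3 + \left(6 + T\right) T = -3 + T \left(6 + T\right)$)
$d{\left(p \right)} = 3 + \frac{p^{2}}{3} + \frac{7 p}{3}$ ($d{\left(p \right)} = 4 + \frac{1 \left(-3 + p^{2} + 6 p\right) + p}{3} = 4 + \frac{\left(-3 + p^{2} + 6 p\right) + p}{3} = 4 + \frac{-3 + p^{2} + 7 p}{3} = 4 + \left(-1 + \frac{p^{2}}{3} + \frac{7 p}{3}\right) = 3 + \frac{p^{2}}{3} + \frac{7 p}{3}$)
$\sqrt{g{\left(-35,64 \right)} + d{\left(L \right)}} = \sqrt{\sqrt{-81 + 64} + \left(3 + \frac{180^{2}}{3} + \frac{7}{3} \cdot 180\right)} = \sqrt{\sqrt{-17} + \left(3 + \frac{1}{3} \cdot 32400 + 420\right)} = \sqrt{i \sqrt{17} + \left(3 + 10800 + 420\right)} = \sqrt{i \sqrt{17} + 11223} = \sqrt{11223 + i \sqrt{17}}$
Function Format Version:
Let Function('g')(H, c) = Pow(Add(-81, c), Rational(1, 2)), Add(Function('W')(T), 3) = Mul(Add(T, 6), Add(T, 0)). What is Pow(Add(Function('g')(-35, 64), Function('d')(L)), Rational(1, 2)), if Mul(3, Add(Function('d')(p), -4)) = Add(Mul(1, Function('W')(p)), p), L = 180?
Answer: Pow(Add(11223, Mul(I, Pow(17, Rational(1, 2)))), Rational(1, 2)) ≈ Add(105.94, Mul(0.0195, I))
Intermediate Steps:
Function('W')(T) = Add(-3, Mul(T, Add(6, T))) (Function('W')(T) = Add(-3, Mul(Add(T, 6), Add(T, 0))) = Add(-3, Mul(Add(6, T), T)) = Add(-3, Mul(T, Add(6, T))))
Function('d')(p) = Add(3, Mul(Rational(1, 3), Pow(p, 2)), Mul(Rational(7, 3), p)) (Function('d')(p) = Add(4, Mul(Rational(1, 3), Add(Mul(1, Add(-3, Pow(p, 2), Mul(6, p))), p))) = Add(4, Mul(Rational(1, 3), Add(Add(-3, Pow(p, 2), Mul(6, p)), p))) = Add(4, Mul(Rational(1, 3), Add(-3, Pow(p, 2), Mul(7, p)))) = Add(4, Add(-1, Mul(Rational(1, 3), Pow(p, 2)), Mul(Rational(7, 3), p))) = Add(3, Mul(Rational(1, 3), Pow(p, 2)), Mul(Rational(7, 3), p)))
Pow(Add(Function('g')(-35, 64), Function('d')(L)), Rational(1, 2)) = Pow(Add(Pow(Add(-81, 64), Rational(1, 2)), Add(3, Mul(Rational(1, 3), Pow(180, 2)), Mul(Rational(7, 3), 180))), Rational(1, 2)) = Pow(Add(Pow(-17, Rational(1, 2)), Add(3, Mul(Rational(1, 3), 32400), 420)), Rational(1, 2)) = Pow(Add(Mul(I, Pow(17, Rational(1, 2))), Add(3, 10800, 420)), Rational(1, 2)) = Pow(Add(Mul(I, Pow(17, Rational(1, 2))), 11223), Rational(1, 2)) = Pow(Add(11223, Mul(I, Pow(17, Rational(1, 2)))), Rational(1, 2))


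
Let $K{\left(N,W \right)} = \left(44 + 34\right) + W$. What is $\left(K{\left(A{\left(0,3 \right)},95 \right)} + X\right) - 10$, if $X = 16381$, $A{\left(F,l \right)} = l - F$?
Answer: $16544$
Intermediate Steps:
$K{\left(N,W \right)} = 78 + W$
$\left(K{\left(A{\left(0,3 \right)},95 \right)} + X\right) - 10 = \left(\left(78 + 95\right) + 16381\right) - 10 = \left(173 + 16381\right) - 10 = 16554 - 10 = 16544$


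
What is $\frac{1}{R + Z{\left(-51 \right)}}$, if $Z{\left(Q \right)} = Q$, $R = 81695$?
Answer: $\frac{1}{81644} \approx 1.2248 \cdot 10^{-5}$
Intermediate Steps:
$\frac{1}{R + Z{\left(-51 \right)}} = \frac{1}{81695 - 51} = \frac{1}{81644}$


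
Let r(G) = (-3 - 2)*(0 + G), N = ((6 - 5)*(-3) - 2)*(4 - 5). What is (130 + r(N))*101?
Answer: 10605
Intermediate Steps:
N = 5 (N = (1*(-3) - 2)*(-1) = (-3 - 2)*(-1) = -5*(-1) = 5)
r(G) = -5*G
(130 + r(N))*101 = (130 - 5*5)*101 = (130 - 25)*101 = 105*101 = 10605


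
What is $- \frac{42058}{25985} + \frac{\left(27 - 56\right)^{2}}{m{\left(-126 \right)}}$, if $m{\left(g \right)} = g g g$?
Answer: $- \frac{84153667193}{51979770360} \approx -1.619$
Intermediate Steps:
$m{\left(g \right)} = g^{3}$ ($m{\left(g \right)} = g^{2} g = g^{3}$)
$- \frac{42058}{25985} + \frac{\left(27 - 56\right)^{2}}{m{\left(-126 \right)}} = - \frac{42058}{25985} + \frac{\left(27 - 56\right)^{2}}{\left(-126\right)^{3}} = \left(-42058\right) \frac{1}{25985} + \frac{\left(-29\right)^{2}}{-2000376} = - \frac{42058}{25985} + 841 \left(- \frac{1}{2000376}\right) = - \frac{42058}{25985} - \frac{841}{2000376} = - \frac{84153667193}{51979770360}$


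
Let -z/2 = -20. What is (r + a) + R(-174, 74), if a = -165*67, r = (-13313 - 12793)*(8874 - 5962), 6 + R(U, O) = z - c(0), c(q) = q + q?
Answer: -76031693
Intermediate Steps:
z = 40 (z = -2*(-20) = 40)
c(q) = 2*q
R(U, O) = 34 (R(U, O) = -6 + (40 - 2*0) = -6 + (40 - 1*0) = -6 + (40 + 0) = -6 + 40 = 34)
r = -76020672 (r = -26106*2912 = -76020672)
a = -11055
(r + a) + R(-174, 74) = (-76020672 - 11055) + 34 = -76031727 + 34 = -76031693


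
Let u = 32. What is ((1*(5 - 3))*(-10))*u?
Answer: -640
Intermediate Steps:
((1*(5 - 3))*(-10))*u = ((1*(5 - 3))*(-10))*32 = ((1*2)*(-10))*32 = (2*(-10))*32 = -20*32 = -640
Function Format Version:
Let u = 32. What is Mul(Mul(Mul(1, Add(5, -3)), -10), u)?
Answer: -640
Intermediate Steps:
Mul(Mul(Mul(1, Add(5, -3)), -10), u) = Mul(Mul(Mul(1, Add(5, -3)), -10), 32) = Mul(Mul(Mul(1, 2), -10), 32) = Mul(Mul(2, -10), 32) = Mul(-20, 32) = -640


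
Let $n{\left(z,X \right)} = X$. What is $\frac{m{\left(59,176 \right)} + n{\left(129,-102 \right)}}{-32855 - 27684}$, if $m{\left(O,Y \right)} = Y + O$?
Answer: $- \frac{133}{60539} \approx -0.0021969$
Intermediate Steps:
$m{\left(O,Y \right)} = O + Y$
$\frac{m{\left(59,176 \right)} + n{\left(129,-102 \right)}}{-32855 - 27684} = \frac{\left(59 + 176\right) - 102}{-32855 - 27684} = \frac{235 - 102}{-60539} = 133 \left(- \frac{1}{60539}\right) = - \frac{133}{60539}$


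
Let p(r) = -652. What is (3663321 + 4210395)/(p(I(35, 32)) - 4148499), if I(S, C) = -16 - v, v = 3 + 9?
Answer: -7873716/4149151 ≈ -1.8977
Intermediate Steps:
v = 12
I(S, C) = -28 (I(S, C) = -16 - 1*12 = -16 - 12 = -28)
(3663321 + 4210395)/(p(I(35, 32)) - 4148499) = (3663321 + 4210395)/(-652 - 4148499) = 7873716/(-4149151) = 7873716*(-1/4149151) = -7873716/4149151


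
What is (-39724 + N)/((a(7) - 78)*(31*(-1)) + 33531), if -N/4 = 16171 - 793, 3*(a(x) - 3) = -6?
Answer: -50618/17959 ≈ -2.8185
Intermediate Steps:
a(x) = 1 (a(x) = 3 + (1/3)*(-6) = 3 - 2 = 1)
N = -61512 (N = -4*(16171 - 793) = -4*15378 = -61512)
(-39724 + N)/((a(7) - 78)*(31*(-1)) + 33531) = (-39724 - 61512)/((1 - 78)*(31*(-1)) + 33531) = -101236/(-77*(-31) + 33531) = -101236/(2387 + 33531) = -101236/35918 = -101236*1/35918 = -50618/17959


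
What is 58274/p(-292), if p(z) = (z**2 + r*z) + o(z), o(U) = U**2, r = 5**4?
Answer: -29137/5986 ≈ -4.8675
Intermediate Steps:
r = 625
p(z) = 2*z**2 + 625*z (p(z) = (z**2 + 625*z) + z**2 = 2*z**2 + 625*z)
58274/p(-292) = 58274/((-292*(625 + 2*(-292)))) = 58274/((-292*(625 - 584))) = 58274/((-292*41)) = 58274/(-11972) = 58274*(-1/11972) = -29137/5986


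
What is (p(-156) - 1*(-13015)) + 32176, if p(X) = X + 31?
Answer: 45066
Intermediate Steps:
p(X) = 31 + X
(p(-156) - 1*(-13015)) + 32176 = ((31 - 156) - 1*(-13015)) + 32176 = (-125 + 13015) + 32176 = 12890 + 32176 = 45066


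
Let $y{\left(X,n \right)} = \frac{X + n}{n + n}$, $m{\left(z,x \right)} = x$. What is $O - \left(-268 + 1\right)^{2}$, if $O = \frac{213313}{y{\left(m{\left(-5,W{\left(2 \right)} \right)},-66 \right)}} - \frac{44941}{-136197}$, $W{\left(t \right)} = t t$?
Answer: $\frac{1616482590874}{4222107} \approx 3.8286 \cdot 10^{5}$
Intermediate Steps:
$W{\left(t \right)} = t^{2}$
$y{\left(X,n \right)} = \frac{X + n}{2 n}$
$O = \frac{1917472376797}{4222107}$ ($O = \frac{213313}{\frac{1}{2} \frac{1}{-66} \left(2^{2} - 66\right)} - \frac{44941}{-136197} = \frac{213313}{\frac{1}{2} \left(- \frac{1}{66}\right) \left(4 - 66\right)} - - \frac{44941}{136197} = \frac{213313}{\frac{1}{2} \left(- \frac{1}{66}\right) \left(-62\right)} + \frac{44941}{136197} = \frac{213313}{\frac{31}{66}} + \frac{44941}{136197} = 213313 \cdot \frac{66}{31} + \frac{44941}{136197} = \frac{14078658}{31} + \frac{44941}{136197} = \frac{1917472376797}{4222107} \approx 4.5415 \cdot 10^{5}$)
$O - \left(-268 + 1\right)^{2} = \frac{1917472376797}{4222107} - \left(-268 + 1\right)^{2} = \frac{1917472376797}{4222107} - \left(-267\right)^{2} = \frac{1917472376797}{4222107} - 71289 = \frac{1616482590874}{4222107}$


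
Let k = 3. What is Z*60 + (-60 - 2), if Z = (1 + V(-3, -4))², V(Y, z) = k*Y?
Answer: 3778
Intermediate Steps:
V(Y, z) = 3*Y
Z = 64 (Z = (1 + 3*(-3))² = (1 - 9)² = (-8)² = 64)
Z*60 + (-60 - 2) = 64*60 + (-60 - 2) = 3840 - 62 = 3778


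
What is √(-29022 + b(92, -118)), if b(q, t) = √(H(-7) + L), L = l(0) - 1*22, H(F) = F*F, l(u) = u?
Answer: √(-29022 + 3*√3) ≈ 170.34*I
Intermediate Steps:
H(F) = F²
L = -22 (L = 0 - 1*22 = 0 - 22 = -22)
b(q, t) = 3*√3 (b(q, t) = √((-7)² - 22) = √(49 - 22) = √27 = 3*√3)
√(-29022 + b(92, -118)) = √(-29022 + 3*√3)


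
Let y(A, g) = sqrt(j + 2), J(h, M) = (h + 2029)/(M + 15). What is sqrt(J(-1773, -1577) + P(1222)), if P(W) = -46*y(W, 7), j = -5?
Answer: sqrt(-99968 - 28058206*I*sqrt(3))/781 ≈ 6.3052 - 6.3182*I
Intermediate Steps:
J(h, M) = (2029 + h)/(15 + M)
y(A, g) = I*sqrt(3) (y(A, g) = sqrt(-5 + 2) = sqrt(-3) = I*sqrt(3))
P(W) = -46*I*sqrt(3)
sqrt(J(-1773, -1577) + P(1222)) = sqrt((2029 - 1773)/(15 - 1577) - 46*I*sqrt(3)) = sqrt(256/(-1562) - 46*I*sqrt(3)) = sqrt(-1/1562*256 - 46*I*sqrt(3)) = sqrt(-128/781 - 46*I*sqrt(3))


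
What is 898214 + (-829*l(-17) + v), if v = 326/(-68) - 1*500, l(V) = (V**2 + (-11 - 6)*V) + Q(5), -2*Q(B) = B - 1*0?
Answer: 7150535/17 ≈ 4.2062e+5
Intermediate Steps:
Q(B) = -B/2 (Q(B) = -(B - 1*0)/2 = -(B + 0)/2 = -B/2)
l(V) = -5/2 + V**2 - 17*V (l(V) = (V**2 + (-11 - 6)*V) - 1/2*5 = (V**2 - 17*V) - 5/2 = -5/2 + V**2 - 17*V)
v = -17163/34 (v = 326*(-1/68) - 500 = -163/34 - 500 = -17163/34 ≈ -504.79)
898214 + (-829*l(-17) + v) = 898214 + (-829*(-5/2 + (-17)**2 - 17*(-17)) - 17163/34) = 898214 + (-829*(-5/2 + 289 + 289) - 17163/34) = 898214 + (-829*1151/2 - 17163/34) = 898214 + (-954179/2 - 17163/34) = 898214 - 8119103/17 = 7150535/17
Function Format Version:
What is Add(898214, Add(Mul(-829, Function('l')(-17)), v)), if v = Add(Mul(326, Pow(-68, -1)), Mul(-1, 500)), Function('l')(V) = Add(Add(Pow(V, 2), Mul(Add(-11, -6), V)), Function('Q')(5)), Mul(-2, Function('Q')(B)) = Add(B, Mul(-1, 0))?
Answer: Rational(7150535, 17) ≈ 4.2062e+5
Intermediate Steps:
Function('Q')(B) = Mul(Rational(-1, 2), B) (Function('Q')(B) = Mul(Rational(-1, 2), Add(B, Mul(-1, 0))) = Mul(Rational(-1, 2), Add(B, 0)) = Mul(Rational(-1, 2), B))
Function('l')(V) = Add(Rational(-5, 2), Pow(V, 2), Mul(-17, V)) (Function('l')(V) = Add(Add(Pow(V, 2), Mul(Add(-11, -6), V)), Mul(Rational(-1, 2), 5)) = Add(Add(Pow(V, 2), Mul(-17, V)), Rational(-5, 2)) = Add(Rational(-5, 2), Pow(V, 2), Mul(-17, V)))
v = Rational(-17163, 34) (v = Add(Mul(326, Rational(-1, 68)), -500) = Add(Rational(-163, 34), -500) = Rational(-17163, 34) ≈ -504.79)
Add(898214, Add(Mul(-829, Function('l')(-17)), v)) = Add(898214, Add(Mul(-829, Add(Rational(-5, 2), Pow(-17, 2), Mul(-17, -17))), Rational(-17163, 34))) = Add(898214, Add(Mul(-829, Add(Rational(-5, 2), 289, 289)), Rational(-17163, 34))) = Add(898214, Add(Mul(-829, Rational(1151, 2)), Rational(-17163, 34))) = Add(898214, Add(Rational(-954179, 2), Rational(-17163, 34))) = Add(898214, Rational(-8119103, 17)) = Rational(7150535, 17)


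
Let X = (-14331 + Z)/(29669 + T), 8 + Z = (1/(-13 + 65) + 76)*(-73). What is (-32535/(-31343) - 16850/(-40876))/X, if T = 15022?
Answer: -83037228115110/25480554993773 ≈ -3.2588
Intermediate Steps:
Z = -288985/52 (Z = -8 + (1/(-13 + 65) + 76)*(-73) = -8 + (1/52 + 76)*(-73) = -8 + (3953/52)*(-73) = -8 - 288569/52 = -288985/52 ≈ -5557.4)
X = -1034197/2323932 (X = (-14331 - 288985/52)/(29669 + 15022) = -1034197/52/44691 = -1034197/52*1/44691 = -1034197/2323932 ≈ -0.44502)
(-32535/(-31343) - 16850/(-40876))/X = (-32535/(-31343) - 16850/(-40876))/(-1034197/2323932) = (-32535*(-1/31343) - 16850*(-1/40876))*(-2323932/1034197) = (32535/31343 + 8425/20438)*(-2323932/1034197) = (929015105/640588234)*(-2323932/1034197) = -83037228115110/25480554993773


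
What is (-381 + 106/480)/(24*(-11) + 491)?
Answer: -91387/54480 ≈ -1.6774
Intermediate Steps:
(-381 + 106/480)/(24*(-11) + 491) = (-381 + 106*(1/480))/(-264 + 491) = (-381 + 53/240)/227 = -91387/240*1/227 = -91387/54480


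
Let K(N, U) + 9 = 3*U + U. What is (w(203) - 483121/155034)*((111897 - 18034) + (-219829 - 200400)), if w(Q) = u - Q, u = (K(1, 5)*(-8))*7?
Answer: 717194726309/2673 ≈ 2.6831e+8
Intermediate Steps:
K(N, U) = -9 + 4*U (K(N, U) = -9 + (3*U + U) = -9 + 4*U)
u = -616 (u = ((-9 + 4*5)*(-8))*7 = ((-9 + 20)*(-8))*7 = (11*(-8))*7 = -88*7 = -616)
w(Q) = -616 - Q
(w(203) - 483121/155034)*((111897 - 18034) + (-219829 - 200400)) = ((-616 - 1*203) - 483121/155034)*((111897 - 18034) + (-219829 - 200400)) = ((-616 - 203) - 483121*1/155034)*(93863 - 420229) = (-819 - 483121/155034)*(-326366) = -127455967/155034*(-326366) = 717194726309/2673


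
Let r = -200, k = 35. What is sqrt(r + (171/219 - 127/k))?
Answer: 2*I*sqrt(331048795)/2555 ≈ 14.242*I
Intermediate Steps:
sqrt(r + (171/219 - 127/k)) = sqrt(-200 + (171/219 - 127/35)) = sqrt(-200 + (171*(1/219) - 127*1/35)) = sqrt(-200 + (57/73 - 127/35)) = sqrt(-200 - 7276/2555) = sqrt(-518276/2555) = 2*I*sqrt(331048795)/2555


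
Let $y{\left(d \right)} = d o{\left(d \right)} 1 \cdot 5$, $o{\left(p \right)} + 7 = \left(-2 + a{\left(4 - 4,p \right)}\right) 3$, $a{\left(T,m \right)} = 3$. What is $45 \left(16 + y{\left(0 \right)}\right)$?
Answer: $720$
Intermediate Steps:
$o{\left(p \right)} = -4$ ($o{\left(p \right)} = -7 + \left(-2 + 3\right) 3 = -7 + 1 \cdot 3 = -7 + 3 = -4$)
$y{\left(d \right)} = - 20 d$ ($y{\left(d \right)} = d \left(-4\right) 1 \cdot 5 = - 4 d 1 \cdot 5 = - 4 d 5 = - 20 d$)
$45 \left(16 + y{\left(0 \right)}\right) = 45 \left(16 - 0\right) = 45 \left(16 + 0\right) = 45 \cdot 16 = 720$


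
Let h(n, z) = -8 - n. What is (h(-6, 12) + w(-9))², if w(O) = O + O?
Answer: 400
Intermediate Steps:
w(O) = 2*O
(h(-6, 12) + w(-9))² = ((-8 - 1*(-6)) + 2*(-9))² = ((-8 + 6) - 18)² = (-2 - 18)² = (-20)² = 400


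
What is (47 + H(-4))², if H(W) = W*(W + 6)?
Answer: 1521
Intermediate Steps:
H(W) = W*(6 + W)
(47 + H(-4))² = (47 - 4*(6 - 4))² = (47 - 4*2)² = (47 - 8)² = 39² = 1521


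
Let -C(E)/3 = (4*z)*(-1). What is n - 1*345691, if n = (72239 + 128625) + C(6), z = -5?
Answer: -144887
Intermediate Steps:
C(E) = -60 (C(E) = -3*4*(-5)*(-1) = -(-60)*(-1) = -3*20 = -60)
n = 200804 (n = (72239 + 128625) - 60 = 200864 - 60 = 200804)
n - 1*345691 = 200804 - 1*345691 = 200804 - 345691 = -144887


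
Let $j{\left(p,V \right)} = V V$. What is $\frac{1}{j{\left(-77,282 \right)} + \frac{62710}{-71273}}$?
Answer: $\frac{71273}{5667851342} \approx 1.2575 \cdot 10^{-5}$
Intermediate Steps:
$j{\left(p,V \right)} = V^{2}$
$\frac{1}{j{\left(-77,282 \right)} + \frac{62710}{-71273}} = \frac{1}{282^{2} + \frac{62710}{-71273}} = \frac{1}{79524 + 62710 \left(- \frac{1}{71273}\right)} = \frac{1}{79524 - \frac{62710}{71273}} = \frac{1}{\frac{5667851342}{71273}} = \frac{71273}{5667851342}$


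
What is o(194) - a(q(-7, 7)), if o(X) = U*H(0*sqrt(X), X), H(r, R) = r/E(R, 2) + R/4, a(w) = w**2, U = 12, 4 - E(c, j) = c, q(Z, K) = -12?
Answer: 438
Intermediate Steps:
E(c, j) = 4 - c
H(r, R) = R/4 + r/(4 - R) (H(r, R) = r/(4 - R) + R/4 = R/4 + r/(4 - R))
o(X) = 3*X (o(X) = 12*((-0*sqrt(X) + X*(-4 + X)/4)/(-4 + X)) = 12*((-1*0 + X*(-4 + X)/4)/(-4 + X)) = 12*((0 + X*(-4 + X)/4)/(-4 + X)) = 12*((X*(-4 + X)/4)/(-4 + X)) = 12*(X/4) = 3*X)
o(194) - a(q(-7, 7)) = 3*194 - 1*(-12)**2 = 582 - 1*144 = 582 - 144 = 438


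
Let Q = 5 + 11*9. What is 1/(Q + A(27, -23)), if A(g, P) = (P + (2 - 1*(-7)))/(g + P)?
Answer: 2/201 ≈ 0.0099503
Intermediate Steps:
Q = 104 (Q = 5 + 99 = 104)
A(g, P) = (9 + P)/(P + g) (A(g, P) = (P + (2 + 7))/(P + g) = (P + 9)/(P + g) = (9 + P)/(P + g))
1/(Q + A(27, -23)) = 1/(104 + (9 - 23)/(-23 + 27)) = 1/(104 - 14/4) = 1/(104 + (¼)*(-14)) = 1/(104 - 7/2) = 1/(201/2) = 2/201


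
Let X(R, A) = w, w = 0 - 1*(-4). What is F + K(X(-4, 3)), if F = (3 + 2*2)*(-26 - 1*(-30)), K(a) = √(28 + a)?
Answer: 28 + 4*√2 ≈ 33.657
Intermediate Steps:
w = 4 (w = 0 + 4 = 4)
X(R, A) = 4
F = 28 (F = (3 + 4)*(-26 + 30) = 7*4 = 28)
F + K(X(-4, 3)) = 28 + √(28 + 4) = 28 + √32 = 28 + 4*√2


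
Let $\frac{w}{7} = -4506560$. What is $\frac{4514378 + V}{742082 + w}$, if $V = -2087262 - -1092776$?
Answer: $- \frac{1759946}{15401919} \approx -0.11427$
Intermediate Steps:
$w = -31545920$ ($w = 7 \left(-4506560\right) = -31545920$)
$V = -994486$ ($V = -2087262 + 1092776 = -994486$)
$\frac{4514378 + V}{742082 + w} = \frac{4514378 - 994486}{742082 - 31545920} = \frac{3519892}{-30803838} = 3519892 \left(- \frac{1}{30803838}\right) = - \frac{1759946}{15401919}$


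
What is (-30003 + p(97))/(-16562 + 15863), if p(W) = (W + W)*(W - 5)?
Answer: 12155/699 ≈ 17.389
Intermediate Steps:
p(W) = 2*W*(-5 + W) (p(W) = (2*W)*(-5 + W) = 2*W*(-5 + W))
(-30003 + p(97))/(-16562 + 15863) = (-30003 + 2*97*(-5 + 97))/(-16562 + 15863) = (-30003 + 2*97*92)/(-699) = (-30003 + 17848)*(-1/699) = -12155*(-1/699) = 12155/699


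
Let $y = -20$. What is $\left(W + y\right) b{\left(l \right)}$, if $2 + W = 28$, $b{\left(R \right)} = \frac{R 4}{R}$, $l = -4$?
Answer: $24$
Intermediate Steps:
$b{\left(R \right)} = 4$ ($b{\left(R \right)} = \frac{4 R}{R} = 4$)
$W = 26$ ($W = -2 + 28 = 26$)
$\left(W + y\right) b{\left(l \right)} = \left(26 - 20\right) 4 = 6 \cdot 4 = 24$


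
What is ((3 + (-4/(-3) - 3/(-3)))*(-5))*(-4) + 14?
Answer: 362/3 ≈ 120.67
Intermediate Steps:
((3 + (-4/(-3) - 3/(-3)))*(-5))*(-4) + 14 = ((3 + (-4*(-1/3) - 3*(-1/3)))*(-5))*(-4) + 14 = ((3 + (4/3 + 1))*(-5))*(-4) + 14 = ((3 + 7/3)*(-5))*(-4) + 14 = ((16/3)*(-5))*(-4) + 14 = -80/3*(-4) + 14 = 320/3 + 14 = 362/3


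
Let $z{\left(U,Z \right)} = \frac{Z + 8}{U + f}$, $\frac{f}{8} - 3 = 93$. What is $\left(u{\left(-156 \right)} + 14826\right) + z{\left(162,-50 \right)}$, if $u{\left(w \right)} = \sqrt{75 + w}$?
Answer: $\frac{2298023}{155} + 9 i \approx 14826.0 + 9.0 i$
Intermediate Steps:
$f = 768$ ($f = 24 + 8 \cdot 93 = 24 + 744 = 768$)
$z{\left(U,Z \right)} = \frac{8 + Z}{768 + U}$ ($z{\left(U,Z \right)} = \frac{Z + 8}{U + 768} = \frac{8 + Z}{768 + U}$)
$\left(u{\left(-156 \right)} + 14826\right) + z{\left(162,-50 \right)} = \left(\sqrt{75 - 156} + 14826\right) + \frac{8 - 50}{768 + 162} = \left(\sqrt{-81} + 14826\right) + \frac{1}{930} \left(-42\right) = \left(9 i + 14826\right) + \frac{1}{930} \left(-42\right) = \left(14826 + 9 i\right) - \frac{7}{155} = \frac{2298023}{155} + 9 i$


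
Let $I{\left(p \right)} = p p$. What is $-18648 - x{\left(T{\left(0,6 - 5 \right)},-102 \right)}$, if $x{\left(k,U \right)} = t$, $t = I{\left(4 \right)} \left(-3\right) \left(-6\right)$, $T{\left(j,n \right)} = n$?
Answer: $-18936$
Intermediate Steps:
$I{\left(p \right)} = p^{2}$
$t = 288$ ($t = 4^{2} \left(-3\right) \left(-6\right) = 16 \left(-3\right) \left(-6\right) = \left(-48\right) \left(-6\right) = 288$)
$x{\left(k,U \right)} = 288$
$-18648 - x{\left(T{\left(0,6 - 5 \right)},-102 \right)} = -18648 - 288 = -18936$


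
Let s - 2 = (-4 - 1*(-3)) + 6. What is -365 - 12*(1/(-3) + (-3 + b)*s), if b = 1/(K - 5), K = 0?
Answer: -461/5 ≈ -92.200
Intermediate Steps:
b = -⅕ (b = 1/(0 - 5) = 1/(-5) = -⅕ ≈ -0.20000)
s = 7 (s = 2 + ((-4 - 1*(-3)) + 6) = 2 + ((-4 + 3) + 6) = 2 + (-1 + 6) = 2 + 5 = 7)
-365 - 12*(1/(-3) + (-3 + b)*s) = -365 - 12*(1/(-3) + (-3 - ⅕)*7) = -365 - 12*(-⅓ - 16/5*7) = -365 - 12*(-⅓ - 112/5) = -365 - 12*(-341)/15 = -365 - 1*(-1364/5) = -365 + 1364/5 = -461/5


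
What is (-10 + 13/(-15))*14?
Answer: -2282/15 ≈ -152.13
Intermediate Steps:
(-10 + 13/(-15))*14 = (-10 + 13*(-1/15))*14 = (-10 - 13/15)*14 = -163/15*14 = -2282/15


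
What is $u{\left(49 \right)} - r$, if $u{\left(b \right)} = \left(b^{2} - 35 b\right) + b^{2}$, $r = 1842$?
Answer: $1245$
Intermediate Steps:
$u{\left(b \right)} = - 35 b + 2 b^{2}$
$u{\left(49 \right)} - r = 49 \left(-35 + 2 \cdot 49\right) - 1842 = 49 \left(-35 + 98\right) - 1842 = 49 \cdot 63 - 1842 = 3087 - 1842 = 1245$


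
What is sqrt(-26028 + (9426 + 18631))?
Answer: sqrt(2029) ≈ 45.044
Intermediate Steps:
sqrt(-26028 + (9426 + 18631)) = sqrt(-26028 + 28057) = sqrt(2029)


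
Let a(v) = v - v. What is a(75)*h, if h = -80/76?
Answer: 0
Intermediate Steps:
h = -20/19 (h = -80*1/76 = -20/19 ≈ -1.0526)
a(v) = 0
a(75)*h = 0*(-20/19) = 0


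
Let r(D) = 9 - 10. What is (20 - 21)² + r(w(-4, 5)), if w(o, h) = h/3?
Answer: 0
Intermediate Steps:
w(o, h) = h/3 (w(o, h) = h*(⅓) = h/3)
r(D) = -1
(20 - 21)² + r(w(-4, 5)) = (20 - 21)² - 1 = (-1)² - 1 = 1 - 1 = 0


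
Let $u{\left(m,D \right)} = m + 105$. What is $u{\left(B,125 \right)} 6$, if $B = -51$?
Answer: $324$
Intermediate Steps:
$u{\left(m,D \right)} = 105 + m$
$u{\left(B,125 \right)} 6 = \left(105 - 51\right) 6 = 54 \cdot 6 = 324$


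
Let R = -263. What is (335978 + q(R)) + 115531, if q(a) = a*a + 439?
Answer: 521117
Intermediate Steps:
q(a) = 439 + a**2 (q(a) = a**2 + 439 = 439 + a**2)
(335978 + q(R)) + 115531 = (335978 + (439 + (-263)**2)) + 115531 = (335978 + (439 + 69169)) + 115531 = (335978 + 69608) + 115531 = 405586 + 115531 = 521117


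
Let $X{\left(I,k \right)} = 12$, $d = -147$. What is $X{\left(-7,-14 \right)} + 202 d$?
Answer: $-29682$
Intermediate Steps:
$X{\left(-7,-14 \right)} + 202 d = 12 + 202 \left(-147\right) = 12 - 29694 = -29682$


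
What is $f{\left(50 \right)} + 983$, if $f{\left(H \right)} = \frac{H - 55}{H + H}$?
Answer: $\frac{19659}{20} \approx 982.95$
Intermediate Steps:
$f{\left(H \right)} = \frac{-55 + H}{2 H}$
$f{\left(50 \right)} + 983 = \frac{-55 + 50}{2 \cdot 50} + 983 = \frac{1}{2} \cdot \frac{1}{50} \left(-5\right) + 983 = - \frac{1}{20} + 983 = \frac{19659}{20}$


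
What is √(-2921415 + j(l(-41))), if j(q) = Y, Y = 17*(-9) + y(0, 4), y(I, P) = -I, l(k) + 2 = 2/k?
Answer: 4*I*√182598 ≈ 1709.3*I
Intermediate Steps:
l(k) = -2 + 2/k
Y = -153 (Y = 17*(-9) - 1*0 = -153 + 0 = -153)
j(q) = -153
√(-2921415 + j(l(-41))) = √(-2921415 - 153) = √(-2921568) = 4*I*√182598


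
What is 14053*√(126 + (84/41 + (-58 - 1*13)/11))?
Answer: 14053*√24732389/451 ≈ 1.5496e+5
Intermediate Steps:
14053*√(126 + (84/41 + (-58 - 1*13)/11)) = 14053*√(126 + (84*(1/41) + (-58 - 13)*(1/11))) = 14053*√(126 + (84/41 - 71*1/11)) = 14053*√(126 + (84/41 - 71/11)) = 14053*√(126 - 1987/451) = 14053*√(54839/451) = 14053*(√24732389/451) = 14053*√24732389/451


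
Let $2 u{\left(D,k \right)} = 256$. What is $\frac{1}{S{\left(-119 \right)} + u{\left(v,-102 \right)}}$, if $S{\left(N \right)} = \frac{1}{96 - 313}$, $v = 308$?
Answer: $\frac{217}{27775} \approx 0.0078128$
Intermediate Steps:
$u{\left(D,k \right)} = 128$ ($u{\left(D,k \right)} = \frac{1}{2} \cdot 256 = 128$)
$S{\left(N \right)} = - \frac{1}{217}$ ($S{\left(N \right)} = \frac{1}{-217} = - \frac{1}{217}$)
$\frac{1}{S{\left(-119 \right)} + u{\left(v,-102 \right)}} = \frac{1}{- \frac{1}{217} + 128} = \frac{1}{\frac{27775}{217}} = \frac{217}{27775}$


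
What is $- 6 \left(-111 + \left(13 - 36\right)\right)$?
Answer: $804$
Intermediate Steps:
$- 6 \left(-111 + \left(13 - 36\right)\right) = - 6 \left(-111 - 23\right) = \left(-6\right) \left(-134\right) = 804$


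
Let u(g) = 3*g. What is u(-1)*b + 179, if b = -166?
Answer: 677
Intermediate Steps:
u(-1)*b + 179 = (3*(-1))*(-166) + 179 = -3*(-166) + 179 = 498 + 179 = 677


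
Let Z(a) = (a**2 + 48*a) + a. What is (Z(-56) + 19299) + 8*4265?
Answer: 53811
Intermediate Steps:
Z(a) = a**2 + 49*a
(Z(-56) + 19299) + 8*4265 = (-56*(49 - 56) + 19299) + 8*4265 = (-56*(-7) + 19299) + 34120 = (392 + 19299) + 34120 = 19691 + 34120 = 53811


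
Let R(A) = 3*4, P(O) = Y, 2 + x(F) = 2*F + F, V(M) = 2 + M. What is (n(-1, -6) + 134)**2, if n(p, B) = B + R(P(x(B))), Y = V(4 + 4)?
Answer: 19600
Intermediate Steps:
x(F) = -2 + 3*F (x(F) = -2 + (2*F + F) = -2 + 3*F)
Y = 10 (Y = 2 + (4 + 4) = 2 + 8 = 10)
P(O) = 10
R(A) = 12
n(p, B) = 12 + B (n(p, B) = B + 12 = 12 + B)
(n(-1, -6) + 134)**2 = ((12 - 6) + 134)**2 = (6 + 134)**2 = 140**2 = 19600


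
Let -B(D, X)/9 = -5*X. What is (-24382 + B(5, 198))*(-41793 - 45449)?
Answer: 1349808224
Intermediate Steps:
B(D, X) = 45*X (B(D, X) = -(-45)*X = 45*X)
(-24382 + B(5, 198))*(-41793 - 45449) = (-24382 + 45*198)*(-41793 - 45449) = (-24382 + 8910)*(-87242) = -15472*(-87242) = 1349808224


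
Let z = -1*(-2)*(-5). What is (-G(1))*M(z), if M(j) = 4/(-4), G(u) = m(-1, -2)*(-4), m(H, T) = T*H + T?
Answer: 0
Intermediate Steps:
z = -10 (z = 2*(-5) = -10)
m(H, T) = T + H*T (m(H, T) = H*T + T = T + H*T)
G(u) = 0 (G(u) = -2*(1 - 1)*(-4) = -2*0*(-4) = 0*(-4) = 0)
M(j) = -1 (M(j) = 4*(-1/4) = -1)
(-G(1))*M(z) = -1*0*(-1) = 0*(-1) = 0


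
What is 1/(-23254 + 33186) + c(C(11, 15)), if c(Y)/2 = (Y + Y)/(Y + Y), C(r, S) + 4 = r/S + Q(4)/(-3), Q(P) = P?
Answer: 19865/9932 ≈ 2.0001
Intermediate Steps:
C(r, S) = -16/3 + r/S (C(r, S) = -4 + (r/S + 4/(-3)) = -4 + (r/S + 4*(-1/3)) = -4 + (r/S - 4/3) = -4 + (-4/3 + r/S) = -16/3 + r/S)
c(Y) = 2 (c(Y) = 2*((Y + Y)/(Y + Y)) = 2*((2*Y)/((2*Y))) = 2*((2*Y)*(1/(2*Y))) = 2*1 = 2)
1/(-23254 + 33186) + c(C(11, 15)) = 1/(-23254 + 33186) + 2 = 1/9932 + 2 = 19865/9932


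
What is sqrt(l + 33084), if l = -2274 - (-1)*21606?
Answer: 24*sqrt(91) ≈ 228.95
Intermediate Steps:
l = 19332 (l = -2274 - 1*(-21606) = -2274 + 21606 = 19332)
sqrt(l + 33084) = sqrt(19332 + 33084) = sqrt(52416) = 24*sqrt(91)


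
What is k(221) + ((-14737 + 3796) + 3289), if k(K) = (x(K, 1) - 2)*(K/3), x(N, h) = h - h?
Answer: -23398/3 ≈ -7799.3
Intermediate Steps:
x(N, h) = 0
k(K) = -2*K/3 (k(K) = (0 - 2)*(K/3) = -2*K/3)
k(221) + ((-14737 + 3796) + 3289) = -2/3*221 + ((-14737 + 3796) + 3289) = -442/3 + (-10941 + 3289) = -442/3 - 7652 = -23398/3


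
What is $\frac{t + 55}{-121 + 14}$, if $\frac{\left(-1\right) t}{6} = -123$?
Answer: $- \frac{793}{107} \approx -7.4112$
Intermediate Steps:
$t = 738$ ($t = \left(-6\right) \left(-123\right) = 738$)
$\frac{t + 55}{-121 + 14} = \frac{738 + 55}{-121 + 14} = \frac{793}{-107} = 793 \left(- \frac{1}{107}\right) = - \frac{793}{107}$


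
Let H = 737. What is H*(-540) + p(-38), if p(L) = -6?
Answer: -397986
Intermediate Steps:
H*(-540) + p(-38) = 737*(-540) - 6 = -397980 - 6 = -397986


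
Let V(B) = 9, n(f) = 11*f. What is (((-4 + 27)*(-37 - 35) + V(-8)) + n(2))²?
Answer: 2640625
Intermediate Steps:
(((-4 + 27)*(-37 - 35) + V(-8)) + n(2))² = (((-4 + 27)*(-37 - 35) + 9) + 11*2)² = ((23*(-72) + 9) + 22)² = ((-1656 + 9) + 22)² = (-1647 + 22)² = (-1625)² = 2640625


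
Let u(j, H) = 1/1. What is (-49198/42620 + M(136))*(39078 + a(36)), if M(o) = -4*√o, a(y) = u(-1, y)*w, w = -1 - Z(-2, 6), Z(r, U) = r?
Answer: -961304321/21310 - 312632*√34 ≈ -1.8681e+6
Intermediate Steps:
u(j, H) = 1
w = 1 (w = -1 - 1*(-2) = -1 + 2 = 1)
a(y) = 1 (a(y) = 1*1 = 1)
(-49198/42620 + M(136))*(39078 + a(36)) = (-49198/42620 - 8*√34)*(39078 + 1) = (-49198*1/42620 - 8*√34)*39079 = (-24599/21310 - 8*√34)*39079 = -961304321/21310 - 312632*√34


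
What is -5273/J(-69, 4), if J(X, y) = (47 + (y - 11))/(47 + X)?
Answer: 58003/20 ≈ 2900.1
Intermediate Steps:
J(X, y) = (36 + y)/(47 + X) (J(X, y) = (47 + (-11 + y))/(47 + X) = (36 + y)/(47 + X))
-5273/J(-69, 4) = -5273*(47 - 69)/(36 + 4) = -5273/(40/(-22)) = -5273/((-1/22*40)) = -5273/(-20/11) = -5273*(-11/20) = 58003/20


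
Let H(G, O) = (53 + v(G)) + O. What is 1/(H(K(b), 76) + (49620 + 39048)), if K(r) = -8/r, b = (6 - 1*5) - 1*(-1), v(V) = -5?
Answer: 1/88792 ≈ 1.1262e-5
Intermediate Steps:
b = 2 (b = (6 - 5) + 1 = 1 + 1 = 2)
H(G, O) = 48 + O (H(G, O) = (53 - 5) + O = 48 + O)
1/(H(K(b), 76) + (49620 + 39048)) = 1/((48 + 76) + (49620 + 39048)) = 1/(124 + 88668) = 1/88792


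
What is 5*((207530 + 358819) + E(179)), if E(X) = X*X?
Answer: 2991950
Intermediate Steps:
E(X) = X²
5*((207530 + 358819) + E(179)) = 5*((207530 + 358819) + 179²) = 5*(566349 + 32041) = 5*598390 = 2991950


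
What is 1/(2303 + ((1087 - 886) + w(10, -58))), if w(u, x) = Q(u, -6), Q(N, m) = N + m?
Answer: 1/2508 ≈ 0.00039872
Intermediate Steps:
w(u, x) = -6 + u (w(u, x) = u - 6 = -6 + u)
1/(2303 + ((1087 - 886) + w(10, -58))) = 1/(2303 + ((1087 - 886) + (-6 + 10))) = 1/(2303 + (201 + 4)) = 1/(2303 + 205) = 1/2508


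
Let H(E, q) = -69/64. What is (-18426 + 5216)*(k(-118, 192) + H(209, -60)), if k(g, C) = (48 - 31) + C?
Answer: -87892735/32 ≈ -2.7466e+6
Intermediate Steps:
H(E, q) = -69/64 (H(E, q) = -69*1/64 = -69/64)
k(g, C) = 17 + C
(-18426 + 5216)*(k(-118, 192) + H(209, -60)) = (-18426 + 5216)*((17 + 192) - 69/64) = -13210*(209 - 69/64) = -13210*13307/64 = -87892735/32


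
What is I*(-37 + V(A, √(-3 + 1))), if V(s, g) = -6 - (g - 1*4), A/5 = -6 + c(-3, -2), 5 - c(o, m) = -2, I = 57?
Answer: -2223 - 57*I*√2 ≈ -2223.0 - 80.61*I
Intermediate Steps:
c(o, m) = 7 (c(o, m) = 5 - 1*(-2) = 5 + 2 = 7)
A = 5 (A = 5*(-6 + 7) = 5*1 = 5)
V(s, g) = -2 - g (V(s, g) = -6 - (g - 4) = -6 - (-4 + g) = -6 + (4 - g) = -2 - g)
I*(-37 + V(A, √(-3 + 1))) = 57*(-37 + (-2 - √(-3 + 1))) = 57*(-37 + (-2 - √(-2))) = 57*(-37 + (-2 - I*√2)) = 57*(-39 - I*√2) = -2223 - 57*I*√2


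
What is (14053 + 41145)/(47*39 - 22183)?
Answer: -2509/925 ≈ -2.7124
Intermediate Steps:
(14053 + 41145)/(47*39 - 22183) = 55198/(1833 - 22183) = 55198/(-20350) = 55198*(-1/20350) = -2509/925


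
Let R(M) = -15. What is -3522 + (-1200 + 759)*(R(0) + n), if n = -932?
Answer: 414105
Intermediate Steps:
-3522 + (-1200 + 759)*(R(0) + n) = -3522 + (-1200 + 759)*(-15 - 932) = -3522 - 441*(-947) = -3522 + 417627 = 414105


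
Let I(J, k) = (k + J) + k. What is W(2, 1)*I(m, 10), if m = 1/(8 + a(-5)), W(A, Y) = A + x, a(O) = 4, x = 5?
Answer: 1687/12 ≈ 140.58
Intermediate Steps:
W(A, Y) = 5 + A (W(A, Y) = A + 5 = 5 + A)
m = 1/12 (m = 1/(8 + 4) = 1/12 ≈ 0.083333)
I(J, k) = J + 2*k (I(J, k) = (J + k) + k = J + 2*k)
W(2, 1)*I(m, 10) = (5 + 2)*(1/12 + 2*10) = 7*(1/12 + 20) = 7*(241/12) = 1687/12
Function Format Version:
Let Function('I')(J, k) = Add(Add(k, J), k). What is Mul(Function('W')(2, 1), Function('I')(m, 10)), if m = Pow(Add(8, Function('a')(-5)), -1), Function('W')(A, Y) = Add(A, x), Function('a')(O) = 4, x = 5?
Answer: Rational(1687, 12) ≈ 140.58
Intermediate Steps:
Function('W')(A, Y) = Add(5, A) (Function('W')(A, Y) = Add(A, 5) = Add(5, A))
m = Rational(1, 12) (m = Pow(Add(8, 4), -1) = Pow(12, -1) = Rational(1, 12) ≈ 0.083333)
Function('I')(J, k) = Add(J, Mul(2, k)) (Function('I')(J, k) = Add(Add(J, k), k) = Add(J, Mul(2, k)))
Mul(Function('W')(2, 1), Function('I')(m, 10)) = Mul(Add(5, 2), Add(Rational(1, 12), Mul(2, 10))) = Mul(7, Add(Rational(1, 12), 20)) = Mul(7, Rational(241, 12)) = Rational(1687, 12)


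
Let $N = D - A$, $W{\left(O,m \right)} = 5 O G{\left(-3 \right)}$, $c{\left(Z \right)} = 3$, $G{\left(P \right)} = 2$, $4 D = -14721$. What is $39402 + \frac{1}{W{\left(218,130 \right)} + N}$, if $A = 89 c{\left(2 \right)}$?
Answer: $\frac{278532734}{7069} \approx 39402.0$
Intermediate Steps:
$D = - \frac{14721}{4}$ ($D = \frac{1}{4} \left(-14721\right) = - \frac{14721}{4} \approx -3680.3$)
$W{\left(O,m \right)} = 10 O$ ($W{\left(O,m \right)} = 5 O 2 = 10 O$)
$A = 267$ ($A = 89 \cdot 3 = 267$)
$N = - \frac{15789}{4}$ ($N = - \frac{14721}{4} - 267 = - \frac{15789}{4} \approx -3947.3$)
$39402 + \frac{1}{W{\left(218,130 \right)} + N} = 39402 + \frac{1}{10 \cdot 218 - \frac{15789}{4}} = 39402 + \frac{1}{2180 - \frac{15789}{4}} = 39402 + \frac{1}{- \frac{7069}{4}} = 39402 - \frac{4}{7069} = \frac{278532734}{7069}$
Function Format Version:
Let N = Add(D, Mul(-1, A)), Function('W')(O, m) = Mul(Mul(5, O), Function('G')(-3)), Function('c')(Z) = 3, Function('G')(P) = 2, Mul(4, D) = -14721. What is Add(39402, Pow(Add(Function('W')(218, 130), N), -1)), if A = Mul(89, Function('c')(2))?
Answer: Rational(278532734, 7069) ≈ 39402.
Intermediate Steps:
D = Rational(-14721, 4) (D = Mul(Rational(1, 4), -14721) = Rational(-14721, 4) ≈ -3680.3)
Function('W')(O, m) = Mul(10, O) (Function('W')(O, m) = Mul(Mul(5, O), 2) = Mul(10, O))
A = 267 (A = Mul(89, 3) = 267)
N = Rational(-15789, 4) (N = Add(Rational(-14721, 4), Mul(-1, 267)) = Add(Rational(-14721, 4), -267) = Rational(-15789, 4) ≈ -3947.3)
Add(39402, Pow(Add(Function('W')(218, 130), N), -1)) = Add(39402, Pow(Add(Mul(10, 218), Rational(-15789, 4)), -1)) = Add(39402, Pow(Add(2180, Rational(-15789, 4)), -1)) = Add(39402, Pow(Rational(-7069, 4), -1)) = Add(39402, Rational(-4, 7069)) = Rational(278532734, 7069)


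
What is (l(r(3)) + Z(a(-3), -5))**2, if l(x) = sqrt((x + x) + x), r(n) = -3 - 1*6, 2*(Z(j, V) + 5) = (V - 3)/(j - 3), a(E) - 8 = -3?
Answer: 22 - 42*I*sqrt(3) ≈ 22.0 - 72.746*I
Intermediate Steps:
a(E) = 5 (a(E) = 8 - 3 = 5)
Z(j, V) = -5 + (-3 + V)/(2*(-3 + j)) (Z(j, V) = -5 + ((V - 3)/(j - 3))/2 = -5 + ((-3 + V)/(-3 + j))/2 = -5 + (-3 + V)/(2*(-3 + j)))
r(n) = -9 (r(n) = -3 - 6 = -9)
l(x) = sqrt(3)*sqrt(x) (l(x) = sqrt(2*x + x) = sqrt(3*x) = sqrt(3)*sqrt(x))
(l(r(3)) + Z(a(-3), -5))**2 = (sqrt(3)*sqrt(-9) + (27 - 5 - 10*5)/(2*(-3 + 5)))**2 = (sqrt(3)*(3*I) + (1/2)*(27 - 5 - 50)/2)**2 = (3*I*sqrt(3) + (1/2)*(1/2)*(-28))**2 = (3*I*sqrt(3) - 7)**2 = (-7 + 3*I*sqrt(3))**2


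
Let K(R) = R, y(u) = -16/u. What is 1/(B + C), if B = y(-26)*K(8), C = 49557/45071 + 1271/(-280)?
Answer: 12619880/18719359 ≈ 0.67416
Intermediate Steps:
C = -43409281/12619880 (C = 49557*(1/45071) + 1271*(-1/280) = 49557/45071 - 1271/280 = -43409281/12619880 ≈ -3.4398)
B = 64/13 (B = -16/(-26)*8 = -16*(-1/26)*8 = (8/13)*8 = 64/13 ≈ 4.9231)
1/(B + C) = 1/(64/13 - 43409281/12619880) = 1/(18719359/12619880) = 12619880/18719359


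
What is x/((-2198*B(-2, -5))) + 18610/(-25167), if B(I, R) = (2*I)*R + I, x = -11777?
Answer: -146631427/331902396 ≈ -0.44179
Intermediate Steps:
B(I, R) = I + 2*I*R (B(I, R) = 2*I*R + I = I + 2*I*R)
x/((-2198*B(-2, -5))) + 18610/(-25167) = -11777*1/(4396*(1 + 2*(-5))) + 18610/(-25167) = -11777*1/(4396*(1 - 10)) + 18610*(-1/25167) = -11777/((-(-4396)*(-9))) - 18610/25167 = -11777/((-2198*18)) - 18610/25167 = -11777/(-39564) - 18610/25167 = -11777*(-1/39564) - 18610/25167 = 11777/39564 - 18610/25167 = -146631427/331902396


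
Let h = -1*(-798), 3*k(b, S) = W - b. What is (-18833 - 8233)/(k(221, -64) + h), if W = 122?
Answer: -9022/255 ≈ -35.380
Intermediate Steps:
k(b, S) = 122/3 - b/3 (k(b, S) = (122 - b)/3 = 122/3 - b/3)
h = 798
(-18833 - 8233)/(k(221, -64) + h) = (-18833 - 8233)/((122/3 - ⅓*221) + 798) = -27066/((122/3 - 221/3) + 798) = -27066/(-33 + 798) = -27066/765 = -27066*1/765 = -9022/255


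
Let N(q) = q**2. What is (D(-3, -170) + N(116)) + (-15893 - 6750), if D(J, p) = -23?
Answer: -9210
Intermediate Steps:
(D(-3, -170) + N(116)) + (-15893 - 6750) = (-23 + 116**2) + (-15893 - 6750) = (-23 + 13456) - 22643 = 13433 - 22643 = -9210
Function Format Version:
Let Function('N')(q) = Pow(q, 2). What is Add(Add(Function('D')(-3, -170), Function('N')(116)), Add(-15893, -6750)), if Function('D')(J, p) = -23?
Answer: -9210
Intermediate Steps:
Add(Add(Function('D')(-3, -170), Function('N')(116)), Add(-15893, -6750)) = Add(Add(-23, Pow(116, 2)), Add(-15893, -6750)) = Add(Add(-23, 13456), -22643) = Add(13433, -22643) = -9210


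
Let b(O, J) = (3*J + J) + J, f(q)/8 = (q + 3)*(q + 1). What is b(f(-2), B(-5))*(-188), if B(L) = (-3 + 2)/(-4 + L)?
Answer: -940/9 ≈ -104.44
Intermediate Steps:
f(q) = 8*(1 + q)*(3 + q) (f(q) = 8*((q + 3)*(q + 1)) = 8*((3 + q)*(1 + q)) = 8*((1 + q)*(3 + q)) = 8*(1 + q)*(3 + q))
B(L) = -1/(-4 + L)
b(O, J) = 5*J (b(O, J) = 4*J + J = 5*J)
b(f(-2), B(-5))*(-188) = (5*(-1/(-4 - 5)))*(-188) = (5*(-1/(-9)))*(-188) = (5*(-1*(-1/9)))*(-188) = (5*(1/9))*(-188) = (5/9)*(-188) = -940/9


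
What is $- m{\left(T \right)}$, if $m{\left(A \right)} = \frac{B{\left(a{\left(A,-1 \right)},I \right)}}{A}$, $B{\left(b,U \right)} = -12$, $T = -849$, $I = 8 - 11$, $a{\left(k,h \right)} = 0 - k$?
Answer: $- \frac{4}{283} \approx -0.014134$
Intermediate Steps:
$a{\left(k,h \right)} = - k$
$I = -3$ ($I = 8 - 11 = -3$)
$m{\left(A \right)} = - \frac{12}{A}$
$- m{\left(T \right)} = - \frac{-12}{-849} = - \frac{\left(-12\right) \left(-1\right)}{849} = \left(-1\right) \frac{4}{283} = - \frac{4}{283}$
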